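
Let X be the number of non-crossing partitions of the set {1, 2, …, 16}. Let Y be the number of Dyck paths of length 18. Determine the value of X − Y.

35352808

The non-crossing partitions of [16] form a lattice of size C_16. So X = C_16 = 35357670.
Dyck paths of semilength n (length 2n) are counted by C_n; here n = 9. So Y = C_9 = 4862.
X − Y = 35357670 − 4862 = 35352808.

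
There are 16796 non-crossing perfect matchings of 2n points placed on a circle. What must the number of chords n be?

Non-crossing pairings of 2n points on a circle are counted by C_n. The Catalan number equal to 16796 is C_10.

10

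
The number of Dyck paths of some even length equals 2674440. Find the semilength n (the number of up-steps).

Dyck paths of semilength n are counted by C_n. The Catalan number equal to 2674440 is C_14.

14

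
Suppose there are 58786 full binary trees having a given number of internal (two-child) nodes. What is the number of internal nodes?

Full binary trees with n internal nodes are counted by C_n; 58786 = C_11.

11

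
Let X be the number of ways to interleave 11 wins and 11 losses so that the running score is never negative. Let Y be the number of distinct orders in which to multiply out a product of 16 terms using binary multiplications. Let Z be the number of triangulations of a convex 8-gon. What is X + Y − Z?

Ballot sequences with n votes each where one side never trails are Dyck words, counted by C_n; here n = 11. So X = C_11 = 58786.
Ways to associate a product of 16 factors correspond to binary trees on 16 leaves, so the count is C_15. So Y = C_15 = 9694845.
Triangulations of a convex m-gon are counted by C_{m−2}; with m = 8 this is C_6. So Z = C_6 = 132.
X + Y − Z = 58786 + 9694845 − 132 = 9753499.

9753499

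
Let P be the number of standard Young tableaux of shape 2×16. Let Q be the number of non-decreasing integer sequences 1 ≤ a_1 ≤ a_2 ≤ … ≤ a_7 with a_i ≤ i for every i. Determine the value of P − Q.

By the hook-length formula (or a Dyck-path bijection), SYT of shape 2×16 number C_16. So P = C_16 = 35357670.
Weakly increasing sequences with a_i ≤ i biject with Dyck paths of semilength 7, so there are C_7. So Q = C_7 = 429.
P − Q = 35357670 − 429 = 35357241.

35357241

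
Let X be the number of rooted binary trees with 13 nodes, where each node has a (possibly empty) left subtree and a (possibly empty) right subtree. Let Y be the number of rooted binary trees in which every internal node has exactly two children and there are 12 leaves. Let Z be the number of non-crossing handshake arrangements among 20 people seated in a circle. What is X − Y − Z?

Binary trees (left/right distinguished) on n nodes are counted by C_n; here n = 13. So X = C_13 = 742900.
A full binary tree with L leaves has L−1 internal nodes and is counted by C_{L−1}; L = 12 gives C_11. So Y = C_11 = 58786.
With 20 = 2·10 people, non-crossing handshake pairings are non-crossing perfect matchings on a circle, counted by C_10. So Z = C_10 = 16796.
X − Y − Z = 742900 − 58786 − 16796 = 667318.

667318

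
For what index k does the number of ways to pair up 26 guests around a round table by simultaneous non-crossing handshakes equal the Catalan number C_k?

Non-crossing handshake pairings of 2n people are counted by C_n; 26 people gives n = 13.

13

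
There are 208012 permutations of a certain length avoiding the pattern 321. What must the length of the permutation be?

12

Permutations of [n] avoiding a fixed length-3 pattern are counted by C_n; 208012 = C_12.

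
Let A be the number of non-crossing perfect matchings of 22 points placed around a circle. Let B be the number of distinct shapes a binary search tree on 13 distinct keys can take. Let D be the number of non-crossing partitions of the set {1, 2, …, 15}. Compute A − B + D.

Non-crossing perfect matchings of 2n points on a circle are counted by C_n; with 22 points, n = 11. So A = C_11 = 58786.
There are C_n binary search tree shapes on n keys; with n = 13 that is C_13. So B = C_13 = 742900.
The non-crossing partitions of [15] form a lattice of size C_15. So D = C_15 = 9694845.
A − B + D = 58786 − 742900 + 9694845 = 9010731.

9010731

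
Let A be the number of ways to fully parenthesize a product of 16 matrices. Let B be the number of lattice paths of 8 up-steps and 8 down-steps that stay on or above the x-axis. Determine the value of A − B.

Ways to associate a product of 16 factors correspond to binary trees on 16 leaves, so the count is C_15. So A = C_15 = 9694845.
Dyck paths of semilength n (length 2n) are counted by C_n; here n = 8. So B = C_8 = 1430.
A − B = 9694845 − 1430 = 9693415.

9693415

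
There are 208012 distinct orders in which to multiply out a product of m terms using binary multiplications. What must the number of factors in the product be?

13

Parenthesizations of m factors are counted by C_{m−1}; 208012 = C_12.
So the index is 12, and the number of factors is 12 + 1 = 13.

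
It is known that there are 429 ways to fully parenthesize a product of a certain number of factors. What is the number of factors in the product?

8

Parenthesizations of m factors are counted by C_{m−1}; 429 = C_7.
So the index is 7, and the number of factors is 7 + 1 = 8.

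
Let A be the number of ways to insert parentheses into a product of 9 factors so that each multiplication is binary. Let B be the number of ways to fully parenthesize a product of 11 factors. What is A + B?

18226

Parenthesizations of m factors correspond to full binary trees with m leaves, counted by C_{m−1}; m = 9 gives C_8. So A = C_8 = 1430.
Ways to associate a product of 11 factors correspond to binary trees on 11 leaves, so the count is C_10. So B = C_10 = 16796.
A + B = 1430 + 16796 = 18226.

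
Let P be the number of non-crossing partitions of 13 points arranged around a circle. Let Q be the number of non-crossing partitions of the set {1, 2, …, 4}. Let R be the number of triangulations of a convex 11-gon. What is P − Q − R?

The non-crossing partitions of [13] form a lattice of size C_13. So P = C_13 = 742900.
The non-crossing partitions of [4] form a lattice of size C_4. So Q = C_4 = 14.
The number of triangulations of an 11-gon is the Catalan number C_9 (index = sides − 2). So R = C_9 = 4862.
P − Q − R = 742900 − 14 − 4862 = 738024.

738024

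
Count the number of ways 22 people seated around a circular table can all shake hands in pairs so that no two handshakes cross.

58786

With 22 = 2·11 people, non-crossing handshake pairings are non-crossing perfect matchings on a circle, counted by C_11.
C_11 = C(22,11)/12 = 705432/12 = 58786.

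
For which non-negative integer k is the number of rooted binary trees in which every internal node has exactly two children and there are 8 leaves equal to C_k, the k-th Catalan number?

Full binary trees with 8 leaves have 8−1 = 7 internal nodes, so there are C_7 of them.

7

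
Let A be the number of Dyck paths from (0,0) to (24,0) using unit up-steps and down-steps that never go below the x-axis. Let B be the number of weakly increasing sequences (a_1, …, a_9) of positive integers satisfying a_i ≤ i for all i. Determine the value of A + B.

A Dyck path with 12 up-steps and 12 down-steps has semilength 12, so there are C_12 of them. So A = C_12 = 208012.
Such sub-staircase sequences of length n are counted by C_n; here n = 9. So B = C_9 = 4862.
A + B = 208012 + 4862 = 212874.

212874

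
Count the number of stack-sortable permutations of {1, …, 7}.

429

Stack-sortable permutations are exactly the 231-avoiding ones, counted by C_n; here n = 7.
C_7 = C(14,7)/8 = 3432/8 = 429.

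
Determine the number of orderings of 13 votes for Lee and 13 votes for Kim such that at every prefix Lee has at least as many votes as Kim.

Ballot sequences with n votes each where one side never trails are Dyck words, counted by C_n; here n = 13.
C_13 = C(26,13)/14 = 10400600/14 = 742900.

742900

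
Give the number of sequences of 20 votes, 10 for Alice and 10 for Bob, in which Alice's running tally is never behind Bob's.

Ballot sequences with n votes each where one side never trails are Dyck words, counted by C_n; here n = 10.
C_10 = C_9 · 2(2·9+1)/(9+2) = 4862 · 38/11 = 16796.

16796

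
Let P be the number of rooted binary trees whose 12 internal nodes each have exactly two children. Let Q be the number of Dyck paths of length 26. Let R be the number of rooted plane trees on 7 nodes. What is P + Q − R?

950780

The number of full binary trees on 12 internal nodes is the Catalan number C_12. So P = C_12 = 208012.
Paths of 13 up- and 13 down-steps that never dip below the axis are Dyck paths; their count is C_13. So Q = C_13 = 742900.
A rooted plane tree on 7 nodes has 6 edges, and such trees are counted by C_6. So R = C_6 = 132.
P + Q − R = 208012 + 742900 − 132 = 950780.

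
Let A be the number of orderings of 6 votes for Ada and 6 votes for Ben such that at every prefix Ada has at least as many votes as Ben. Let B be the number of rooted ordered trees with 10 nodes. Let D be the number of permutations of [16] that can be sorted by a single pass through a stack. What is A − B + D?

Ballot sequences with n votes each where one side never trails are Dyck words, counted by C_n; here n = 6. So A = C_6 = 132.
A rooted plane tree on 10 nodes has 9 edges, and such trees are counted by C_9. So B = C_9 = 4862.
By Knuth's characterisation, the stack-sortable permutations of length 16 are the 231-avoiders, numbering C_16. So D = C_16 = 35357670.
A − B + D = 132 − 4862 + 35357670 = 35352940.

35352940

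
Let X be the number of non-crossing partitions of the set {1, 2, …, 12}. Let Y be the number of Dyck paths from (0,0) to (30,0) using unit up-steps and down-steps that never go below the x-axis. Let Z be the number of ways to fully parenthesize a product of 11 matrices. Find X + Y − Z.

The non-crossing partitions of [12] form a lattice of size C_12. So X = C_12 = 208012.
A Dyck path with 15 up-steps and 15 down-steps has semilength 15, so there are C_15 of them. So Y = C_15 = 9694845.
Bracketing 11 factors into binary products is counted by C_{11−1} = C_10. So Z = C_10 = 16796.
X + Y − Z = 208012 + 9694845 − 16796 = 9886061.

9886061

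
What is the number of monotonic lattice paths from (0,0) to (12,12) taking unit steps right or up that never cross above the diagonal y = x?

Sub-diagonal monotone paths from (0,0) to (12,12) biject with Dyck paths of semilength 12, giving C_12.
C_12 = C(24,12)/13 = 2704156/13 = 208012.

208012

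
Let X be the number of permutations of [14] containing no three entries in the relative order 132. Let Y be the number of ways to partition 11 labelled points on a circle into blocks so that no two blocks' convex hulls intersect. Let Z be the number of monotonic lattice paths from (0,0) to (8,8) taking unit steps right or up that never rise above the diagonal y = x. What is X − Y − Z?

Permutations of [n] avoiding any single length-3 pattern are counted by C_n; here n = 14. So X = C_14 = 2674440.
The non-crossing partitions of [11] form a lattice of size C_11. So Y = C_11 = 58786.
Monotone paths in an n×n grid that stay weakly below the diagonal are counted by C_n; here n = 8. So Z = C_8 = 1430.
X − Y − Z = 2674440 − 58786 − 1430 = 2614224.

2614224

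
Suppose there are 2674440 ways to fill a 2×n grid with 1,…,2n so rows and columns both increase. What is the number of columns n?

14

Standard Young tableaux of shape 2×n are counted by C_n; 2674440 = C_14.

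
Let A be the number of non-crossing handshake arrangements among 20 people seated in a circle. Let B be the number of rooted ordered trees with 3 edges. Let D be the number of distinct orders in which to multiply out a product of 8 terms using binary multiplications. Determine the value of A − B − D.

With 20 = 2·10 people, non-crossing handshake pairings are non-crossing perfect matchings on a circle, counted by C_10. So A = C_10 = 16796.
Rooted ordered trees with n edges are counted by C_n; here n = 3. So B = C_3 = 5.
Ways to associate a product of 8 factors correspond to binary trees on 8 leaves, so the count is C_7. So D = C_7 = 429.
A − B − D = 16796 − 5 − 429 = 16362.

16362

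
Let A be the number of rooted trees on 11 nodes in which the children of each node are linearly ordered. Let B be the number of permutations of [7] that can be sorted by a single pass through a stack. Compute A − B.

16367

Rooted ordered (plane) trees on m nodes have m−1 edges and are counted by C_{m−1}; m = 11 gives C_10. So A = C_10 = 16796.
Stack-sortable permutations are exactly the 231-avoiding ones, counted by C_n; here n = 7. So B = C_7 = 429.
A − B = 16796 − 429 = 16367.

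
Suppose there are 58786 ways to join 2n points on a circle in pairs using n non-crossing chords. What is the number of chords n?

Non-crossing pairings of 2n points on a circle are counted by C_n; 58786 = C_11.

11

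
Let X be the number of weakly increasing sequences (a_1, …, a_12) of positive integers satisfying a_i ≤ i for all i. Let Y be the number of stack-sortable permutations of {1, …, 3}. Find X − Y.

208007

Weakly increasing sequences with a_i ≤ i biject with Dyck paths of semilength 12, so there are C_12. So X = C_12 = 208012.
By Knuth's characterisation, the stack-sortable permutations of length 3 are the 231-avoiders, numbering C_3. So Y = C_3 = 5.
X − Y = 208012 − 5 = 208007.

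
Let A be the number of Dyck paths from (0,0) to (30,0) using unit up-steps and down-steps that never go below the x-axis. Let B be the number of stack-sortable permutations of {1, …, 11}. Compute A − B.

Paths of 15 up- and 15 down-steps that never dip below the axis are Dyck paths; their count is C_15. So A = C_15 = 9694845.
By Knuth's characterisation, the stack-sortable permutations of length 11 are the 231-avoiders, numbering C_11. So B = C_11 = 58786.
A − B = 9694845 − 58786 = 9636059.

9636059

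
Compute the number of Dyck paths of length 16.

A Dyck path with 8 up-steps and 8 down-steps has semilength 8, so there are C_8 of them.
C_8 = C(16,8)/9 = 12870/9 = 1430.

1430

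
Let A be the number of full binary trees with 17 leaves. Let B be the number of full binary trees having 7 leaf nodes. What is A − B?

35357538

Full binary trees with 17 leaves have 17−1 = 16 internal nodes, so there are C_16 of them. So A = C_16 = 35357670.
Full binary trees with 7 leaves have 7−1 = 6 internal nodes, so there are C_6 of them. So B = C_6 = 132.
A − B = 35357670 − 132 = 35357538.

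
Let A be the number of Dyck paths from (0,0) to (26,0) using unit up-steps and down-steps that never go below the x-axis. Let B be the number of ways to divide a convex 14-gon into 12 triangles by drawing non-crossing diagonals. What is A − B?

534888

Dyck paths of semilength n (length 2n) are counted by C_n; here n = 13. So A = C_13 = 742900.
The number of triangulations of a 14-gon is the Catalan number C_12 (index = sides − 2). So B = C_12 = 208012.
A − B = 742900 − 208012 = 534888.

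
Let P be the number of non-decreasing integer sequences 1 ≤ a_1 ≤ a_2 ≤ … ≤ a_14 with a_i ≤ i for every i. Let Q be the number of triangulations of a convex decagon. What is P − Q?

2673010

Weakly increasing sequences with a_i ≤ i biject with Dyck paths of semilength 14, so there are C_14. So P = C_14 = 2674440.
The number of triangulations of a 10-gon is the Catalan number C_8 (index = sides − 2). So Q = C_8 = 1430.
P − Q = 2674440 − 1430 = 2673010.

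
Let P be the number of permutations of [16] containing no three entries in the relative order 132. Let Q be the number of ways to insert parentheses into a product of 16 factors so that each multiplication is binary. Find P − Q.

25662825

For any fixed pattern of length 3, the pattern-avoiding permutations of [16] number C_16. So P = C_16 = 35357670.
Ways to associate a product of 16 factors correspond to binary trees on 16 leaves, so the count is C_15. So Q = C_15 = 9694845.
P − Q = 35357670 − 9694845 = 25662825.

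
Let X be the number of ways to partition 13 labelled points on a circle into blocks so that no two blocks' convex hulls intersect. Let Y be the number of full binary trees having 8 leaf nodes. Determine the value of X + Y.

743329

The non-crossing partitions of [13] form a lattice of size C_13. So X = C_13 = 742900.
Full binary trees with 8 leaves have 8−1 = 7 internal nodes, so there are C_7 of them. So Y = C_7 = 429.
X + Y = 742900 + 429 = 743329.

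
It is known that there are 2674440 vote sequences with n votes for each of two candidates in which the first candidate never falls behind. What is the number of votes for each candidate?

Such ballot sequences with n votes each are counted by C_n. Since C_14 = 2674440, the index is 14.

14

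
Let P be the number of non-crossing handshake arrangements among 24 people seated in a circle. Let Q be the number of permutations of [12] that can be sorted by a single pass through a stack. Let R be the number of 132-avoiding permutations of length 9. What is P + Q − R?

411162

With 24 = 2·12 people, non-crossing handshake pairings are non-crossing perfect matchings on a circle, counted by C_12. So P = C_12 = 208012.
By Knuth's characterisation, the stack-sortable permutations of length 12 are the 231-avoiders, numbering C_12. So Q = C_12 = 208012.
For any fixed pattern of length 3, the pattern-avoiding permutations of [9] number C_9. So R = C_9 = 4862.
P + Q − R = 208012 + 208012 − 4862 = 411162.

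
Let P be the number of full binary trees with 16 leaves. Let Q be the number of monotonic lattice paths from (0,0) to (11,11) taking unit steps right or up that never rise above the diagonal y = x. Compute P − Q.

9636059

Full binary trees with 16 leaves have 16−1 = 15 internal nodes, so there are C_15 of them. So P = C_15 = 9694845.
Monotone paths in an n×n grid that stay weakly below the diagonal are counted by C_n; here n = 11. So Q = C_11 = 58786.
P − Q = 9694845 − 58786 = 9636059.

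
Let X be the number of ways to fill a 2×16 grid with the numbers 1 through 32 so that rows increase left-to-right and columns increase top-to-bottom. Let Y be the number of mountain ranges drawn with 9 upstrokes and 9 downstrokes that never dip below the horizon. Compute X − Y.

By the hook-length formula (or a Dyck-path bijection), SYT of shape 2×16 number C_16. So X = C_16 = 35357670.
Paths of 9 up- and 9 down-steps that never dip below the axis are Dyck paths; their count is C_9. So Y = C_9 = 4862.
X − Y = 35357670 − 4862 = 35352808.

35352808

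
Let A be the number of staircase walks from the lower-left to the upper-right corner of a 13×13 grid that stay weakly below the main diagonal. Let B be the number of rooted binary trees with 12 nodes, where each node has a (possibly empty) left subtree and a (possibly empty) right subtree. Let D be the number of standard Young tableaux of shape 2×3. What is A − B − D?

Monotone paths in an n×n grid that stay weakly below the diagonal are counted by C_n; here n = 13. So A = C_13 = 742900.
There are C_n binary search tree shapes on n keys; with n = 12 that is C_12. So B = C_12 = 208012.
By the hook-length formula (or a Dyck-path bijection), SYT of shape 2×3 number C_3. So D = C_3 = 5.
A − B − D = 742900 − 208012 − 5 = 534883.

534883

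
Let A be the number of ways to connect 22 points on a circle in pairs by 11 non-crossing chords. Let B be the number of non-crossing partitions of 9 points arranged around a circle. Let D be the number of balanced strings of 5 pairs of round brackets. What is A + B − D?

63606

Non-crossing perfect matchings of 2n points on a circle are counted by C_n; with 22 points, n = 11. So A = C_11 = 58786.
Non-crossing partitions of an n-element set are counted by C_n; here n = 9. So B = C_9 = 4862.
A balanced arrangement of 5 bracket pairs is a Dyck word of semilength 5, so the count is C_5. So D = C_5 = 42.
A + B − D = 58786 + 4862 − 42 = 63606.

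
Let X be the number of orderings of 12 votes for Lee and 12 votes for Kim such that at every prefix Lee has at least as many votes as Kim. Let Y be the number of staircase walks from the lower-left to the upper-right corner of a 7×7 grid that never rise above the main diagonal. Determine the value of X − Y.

Ballot sequences with n votes each where one side never trails are Dyck words, counted by C_n; here n = 12. So X = C_12 = 208012.
Monotone paths in an n×n grid that stay weakly below the diagonal are counted by C_n; here n = 7. So Y = C_7 = 429.
X − Y = 208012 − 429 = 207583.

207583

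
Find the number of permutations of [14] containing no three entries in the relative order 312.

For any fixed pattern of length 3, the pattern-avoiding permutations of [14] number C_14.
C_14 = 2674440.

2674440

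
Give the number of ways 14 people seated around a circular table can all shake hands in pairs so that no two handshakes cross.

429

With 14 = 2·7 people, non-crossing handshake pairings are non-crossing perfect matchings on a circle, counted by C_7.
C_7 = C_6 · 2(2·6+1)/(6+2) = 132 · 26/8 = 429.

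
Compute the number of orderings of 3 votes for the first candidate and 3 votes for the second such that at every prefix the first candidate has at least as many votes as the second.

5

Ballot sequences with n votes each where one side never trails are Dyck words, counted by C_n; here n = 3.
C_3 = 5.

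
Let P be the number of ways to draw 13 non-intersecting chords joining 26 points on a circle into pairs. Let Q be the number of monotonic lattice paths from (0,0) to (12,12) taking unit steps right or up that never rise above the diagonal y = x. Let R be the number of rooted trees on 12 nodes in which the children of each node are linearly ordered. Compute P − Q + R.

Pairing 26 circle points by 13 non-crossing chords gives C_13 matchings. So P = C_13 = 742900.
Monotone paths in an n×n grid that stay weakly below the diagonal are counted by C_n; here n = 12. So Q = C_12 = 208012.
Rooted ordered (plane) trees on m nodes have m−1 edges and are counted by C_{m−1}; m = 12 gives C_11. So R = C_11 = 58786.
P − Q + R = 742900 − 208012 + 58786 = 593674.

593674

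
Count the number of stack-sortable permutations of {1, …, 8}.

1430

By Knuth's characterisation, the stack-sortable permutations of length 8 are the 231-avoiders, numbering C_8.
C_8 = C_7 · 2(2·7+1)/(7+2) = 429 · 30/9 = 1430.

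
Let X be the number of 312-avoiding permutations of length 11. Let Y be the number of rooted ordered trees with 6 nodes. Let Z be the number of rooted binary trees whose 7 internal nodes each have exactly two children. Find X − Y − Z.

58315

For any fixed pattern of length 3, the pattern-avoiding permutations of [11] number C_11. So X = C_11 = 58786.
Rooted ordered (plane) trees on m nodes have m−1 edges and are counted by C_{m−1}; m = 6 gives C_5. So Y = C_5 = 42.
Full binary trees with n internal nodes are counted by C_n; here n = 7. So Z = C_7 = 429.
X − Y − Z = 58786 − 42 − 429 = 58315.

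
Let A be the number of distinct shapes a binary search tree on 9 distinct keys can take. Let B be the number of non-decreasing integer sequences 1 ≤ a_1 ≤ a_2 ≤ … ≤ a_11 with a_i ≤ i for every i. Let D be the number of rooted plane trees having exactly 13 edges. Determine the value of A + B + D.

806548

Rooted binary trees with 9 nodes (each child slot possibly empty) number C_9. So A = C_9 = 4862.
Weakly increasing sequences with a_i ≤ i biject with Dyck paths of semilength 11, so there are C_11. So B = C_11 = 58786.
A rooted plane tree with 13 edges has 14 nodes, and the count is C_13. So D = C_13 = 742900.
A + B + D = 4862 + 58786 + 742900 = 806548.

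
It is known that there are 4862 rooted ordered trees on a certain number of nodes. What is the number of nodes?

Rooted ordered trees on m nodes are counted by C_{m−1}. The Catalan number equal to 4862 is C_9.
So the index is 9, and the number of nodes is 9 + 1 = 10.

10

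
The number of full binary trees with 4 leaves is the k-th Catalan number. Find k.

A full binary tree with L leaves has L−1 internal nodes and is counted by C_{L−1}; L = 4 gives C_3.

3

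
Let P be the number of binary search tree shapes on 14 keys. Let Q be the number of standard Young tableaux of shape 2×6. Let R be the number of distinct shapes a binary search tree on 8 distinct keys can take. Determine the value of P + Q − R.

2673142

There are C_n binary search tree shapes on n keys; with n = 14 that is C_14. So P = C_14 = 2674440.
Standard Young tableaux of shape 2×n are counted by C_n; here n = 6. So Q = C_6 = 132.
Rooted binary trees with 8 nodes (each child slot possibly empty) number C_8. So R = C_8 = 1430.
P + Q − R = 2674440 + 132 − 1430 = 2673142.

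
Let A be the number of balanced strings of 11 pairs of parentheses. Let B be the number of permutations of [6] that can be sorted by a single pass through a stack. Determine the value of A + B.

A balanced arrangement of 11 bracket pairs is a Dyck word of semilength 11, so the count is C_11. So A = C_11 = 58786.
By Knuth's characterisation, the stack-sortable permutations of length 6 are the 231-avoiders, numbering C_6. So B = C_6 = 132.
A + B = 58786 + 132 = 58918.

58918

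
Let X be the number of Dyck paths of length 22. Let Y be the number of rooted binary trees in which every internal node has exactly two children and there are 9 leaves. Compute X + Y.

60216

Dyck paths of semilength n (length 2n) are counted by C_n; here n = 11. So X = C_11 = 58786.
Full binary trees with 9 leaves have 9−1 = 8 internal nodes, so there are C_8 of them. So Y = C_8 = 1430.
X + Y = 58786 + 1430 = 60216.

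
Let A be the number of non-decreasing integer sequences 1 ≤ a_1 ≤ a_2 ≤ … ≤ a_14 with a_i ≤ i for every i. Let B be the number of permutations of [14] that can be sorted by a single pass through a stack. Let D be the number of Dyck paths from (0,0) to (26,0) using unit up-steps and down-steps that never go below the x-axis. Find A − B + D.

Weakly increasing sequences with a_i ≤ i biject with Dyck paths of semilength 14, so there are C_14. So A = C_14 = 2674440.
By Knuth's characterisation, the stack-sortable permutations of length 14 are the 231-avoiders, numbering C_14. So B = C_14 = 2674440.
A Dyck path with 13 up-steps and 13 down-steps has semilength 13, so there are C_13 of them. So D = C_13 = 742900.
A − B + D = 2674440 − 2674440 + 742900 = 742900.

742900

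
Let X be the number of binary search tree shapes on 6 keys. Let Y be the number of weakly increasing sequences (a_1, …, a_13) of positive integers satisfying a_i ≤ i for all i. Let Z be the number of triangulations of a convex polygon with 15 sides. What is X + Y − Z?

132

Rooted binary trees with 6 nodes (each child slot possibly empty) number C_6. So X = C_6 = 132.
Such sub-staircase sequences of length n are counted by C_n; here n = 13. So Y = C_13 = 742900.
Triangulations of a convex m-gon are counted by C_{m−2}; with m = 15 this is C_13. So Z = C_13 = 742900.
X + Y − Z = 132 + 742900 − 742900 = 132.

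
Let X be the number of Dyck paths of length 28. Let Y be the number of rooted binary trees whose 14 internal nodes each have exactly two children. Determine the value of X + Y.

5348880

Dyck paths of semilength n (length 2n) are counted by C_n; here n = 14. So X = C_14 = 2674440.
Full binary trees with n internal nodes are counted by C_n; here n = 14. So Y = C_14 = 2674440.
X + Y = 2674440 + 2674440 = 5348880.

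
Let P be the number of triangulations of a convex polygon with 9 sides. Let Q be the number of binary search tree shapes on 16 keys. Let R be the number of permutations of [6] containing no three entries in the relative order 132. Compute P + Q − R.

A convex 9-gon is triangulated into 7 triangles, and the number of such triangulations is the Catalan number C_{9−2} = C_7. So P = C_7 = 429.
Binary trees (left/right distinguished) on n nodes are counted by C_n; here n = 16. So Q = C_16 = 35357670.
Permutations of [n] avoiding any single length-3 pattern are counted by C_n; here n = 6. So R = C_6 = 132.
P + Q − R = 429 + 35357670 − 132 = 35357967.

35357967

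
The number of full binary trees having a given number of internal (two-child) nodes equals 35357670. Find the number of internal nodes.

16

Full binary trees with n internal nodes are counted by C_n; 35357670 = C_16.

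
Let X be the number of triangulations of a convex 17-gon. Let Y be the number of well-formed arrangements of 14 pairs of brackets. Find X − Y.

7020405

The number of triangulations of a 17-gon is the Catalan number C_15 (index = sides − 2). So X = C_15 = 9694845.
A balanced arrangement of 14 bracket pairs is a Dyck word of semilength 14, so the count is C_14. So Y = C_14 = 2674440.
X − Y = 9694845 − 2674440 = 7020405.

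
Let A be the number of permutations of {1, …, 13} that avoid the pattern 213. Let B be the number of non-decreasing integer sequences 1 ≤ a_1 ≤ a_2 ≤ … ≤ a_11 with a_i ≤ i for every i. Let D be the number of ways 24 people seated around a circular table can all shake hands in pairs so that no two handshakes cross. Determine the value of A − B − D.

For any fixed pattern of length 3, the pattern-avoiding permutations of [13] number C_13. So A = C_13 = 742900.
Weakly increasing sequences with a_i ≤ i biject with Dyck paths of semilength 11, so there are C_11. So B = C_11 = 58786.
With 24 = 2·12 people, non-crossing handshake pairings are non-crossing perfect matchings on a circle, counted by C_12. So D = C_12 = 208012.
A − B − D = 742900 − 58786 − 208012 = 476102.

476102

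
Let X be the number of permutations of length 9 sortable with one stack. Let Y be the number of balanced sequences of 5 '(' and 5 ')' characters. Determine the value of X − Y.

Stack-sortable permutations are exactly the 231-avoiding ones, counted by C_n; here n = 9. So X = C_9 = 4862.
With 5 pairs the number of balanced bracket strings is the Catalan number C_5. So Y = C_5 = 42.
X − Y = 4862 − 42 = 4820.

4820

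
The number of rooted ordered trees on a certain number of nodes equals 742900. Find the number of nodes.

Rooted ordered trees on m nodes are counted by C_{m−1}. Since C_13 = 742900, the index is 13.
So the index is 13, and the number of nodes is 13 + 1 = 14.

14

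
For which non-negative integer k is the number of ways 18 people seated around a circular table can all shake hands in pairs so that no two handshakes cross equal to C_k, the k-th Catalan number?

With 18 = 2·9 people, non-crossing handshake pairings are non-crossing perfect matchings on a circle, counted by C_9.

9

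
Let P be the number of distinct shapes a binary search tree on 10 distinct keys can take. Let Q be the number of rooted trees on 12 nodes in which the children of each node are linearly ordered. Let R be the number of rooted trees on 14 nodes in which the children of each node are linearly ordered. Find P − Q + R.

700910

Rooted binary trees with 10 nodes (each child slot possibly empty) number C_10. So P = C_10 = 16796.
A rooted plane tree on 12 nodes has 11 edges, and such trees are counted by C_11. So Q = C_11 = 58786.
A rooted plane tree on 14 nodes has 13 edges, and such trees are counted by C_13. So R = C_13 = 742900.
P − Q + R = 16796 − 58786 + 742900 = 700910.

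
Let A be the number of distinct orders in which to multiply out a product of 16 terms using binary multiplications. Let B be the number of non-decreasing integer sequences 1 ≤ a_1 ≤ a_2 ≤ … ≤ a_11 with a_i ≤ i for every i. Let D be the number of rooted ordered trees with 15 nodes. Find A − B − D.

6961619

Ways to associate a product of 16 factors correspond to binary trees on 16 leaves, so the count is C_15. So A = C_15 = 9694845.
Such sub-staircase sequences of length n are counted by C_n; here n = 11. So B = C_11 = 58786.
Rooted ordered (plane) trees on m nodes have m−1 edges and are counted by C_{m−1}; m = 15 gives C_14. So D = C_14 = 2674440.
A − B − D = 9694845 − 58786 − 2674440 = 6961619.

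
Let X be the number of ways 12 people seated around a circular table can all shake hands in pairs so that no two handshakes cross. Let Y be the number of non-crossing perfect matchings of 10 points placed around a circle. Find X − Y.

With 12 = 2·6 people, non-crossing handshake pairings are non-crossing perfect matchings on a circle, counted by C_6. So X = C_6 = 132.
Non-crossing perfect matchings of 2n points on a circle are counted by C_n; with 10 points, n = 5. So Y = C_5 = 42.
X − Y = 132 − 42 = 90.

90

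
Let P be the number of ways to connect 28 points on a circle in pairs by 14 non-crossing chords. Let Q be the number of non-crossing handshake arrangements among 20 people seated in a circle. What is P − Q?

Non-crossing perfect matchings of 2n points on a circle are counted by C_n; with 28 points, n = 14. So P = C_14 = 2674440.
Non-crossing handshake pairings of 2n people are counted by C_n; 20 people gives n = 10. So Q = C_10 = 16796.
P − Q = 2674440 − 16796 = 2657644.

2657644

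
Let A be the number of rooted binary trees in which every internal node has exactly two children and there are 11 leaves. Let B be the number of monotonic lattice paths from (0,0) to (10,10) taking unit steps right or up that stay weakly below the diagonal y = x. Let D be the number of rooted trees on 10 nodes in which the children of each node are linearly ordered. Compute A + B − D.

28730

A full binary tree with L leaves has L−1 internal nodes and is counted by C_{L−1}; L = 11 gives C_10. So A = C_10 = 16796.
Sub-diagonal monotone paths from (0,0) to (10,10) biject with Dyck paths of semilength 10, giving C_10. So B = C_10 = 16796.
Rooted ordered (plane) trees on m nodes have m−1 edges and are counted by C_{m−1}; m = 10 gives C_9. So D = C_9 = 4862.
A + B − D = 16796 + 16796 − 4862 = 28730.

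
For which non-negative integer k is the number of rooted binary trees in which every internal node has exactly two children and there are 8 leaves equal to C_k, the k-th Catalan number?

7

Full binary trees with 8 leaves have 8−1 = 7 internal nodes, so there are C_7 of them.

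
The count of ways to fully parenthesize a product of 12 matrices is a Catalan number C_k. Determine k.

Ways to associate a product of 12 factors correspond to binary trees on 12 leaves, so the count is C_11.

11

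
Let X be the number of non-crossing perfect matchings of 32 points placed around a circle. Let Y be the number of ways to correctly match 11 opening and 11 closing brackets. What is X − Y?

Non-crossing perfect matchings of 2n points on a circle are counted by C_n; with 32 points, n = 16. So X = C_16 = 35357670.
Balanced strings of n pairs of brackets are counted by C_n; here n = 11. So Y = C_11 = 58786.
X − Y = 35357670 − 58786 = 35298884.

35298884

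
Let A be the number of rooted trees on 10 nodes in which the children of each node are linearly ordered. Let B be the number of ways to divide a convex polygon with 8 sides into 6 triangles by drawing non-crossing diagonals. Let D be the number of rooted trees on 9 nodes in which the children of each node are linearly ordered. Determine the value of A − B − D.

Rooted ordered (plane) trees on m nodes have m−1 edges and are counted by C_{m−1}; m = 10 gives C_9. So A = C_9 = 4862.
The number of triangulations of an 8-gon is the Catalan number C_6 (index = sides − 2). So B = C_6 = 132.
Rooted ordered (plane) trees on m nodes have m−1 edges and are counted by C_{m−1}; m = 9 gives C_8. So D = C_8 = 1430.
A − B − D = 4862 − 132 − 1430 = 3300.

3300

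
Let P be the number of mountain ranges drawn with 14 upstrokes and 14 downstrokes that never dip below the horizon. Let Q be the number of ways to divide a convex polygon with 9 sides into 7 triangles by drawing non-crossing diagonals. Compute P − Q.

2674011

Paths of 14 up- and 14 down-steps that never dip below the axis are Dyck paths; their count is C_14. So P = C_14 = 2674440.
Triangulations of a convex m-gon are counted by C_{m−2}; with m = 9 this is C_7. So Q = C_7 = 429.
P − Q = 2674440 − 429 = 2674011.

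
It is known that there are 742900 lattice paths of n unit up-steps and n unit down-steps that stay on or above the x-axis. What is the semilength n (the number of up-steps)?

13

Dyck paths of semilength n are counted by C_n. The Catalan number equal to 742900 is C_13.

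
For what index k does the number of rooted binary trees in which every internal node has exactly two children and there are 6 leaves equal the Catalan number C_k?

5

Full binary trees with 6 leaves have 6−1 = 5 internal nodes, so there are C_5 of them.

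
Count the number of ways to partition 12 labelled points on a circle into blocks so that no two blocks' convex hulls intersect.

Non-crossing partitions of an n-element set are counted by C_n; here n = 12.
C_12 = C(24,12)/13 = 2704156/13 = 208012.

208012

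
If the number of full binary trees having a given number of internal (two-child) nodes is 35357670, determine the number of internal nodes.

Full binary trees with n internal nodes are counted by C_n. The Catalan number equal to 35357670 is C_16.

16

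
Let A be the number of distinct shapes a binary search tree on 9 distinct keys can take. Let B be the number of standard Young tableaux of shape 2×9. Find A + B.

9724

Binary trees (left/right distinguished) on n nodes are counted by C_n; here n = 9. So A = C_9 = 4862.
Standard Young tableaux of shape 2×n are counted by C_n; here n = 9. So B = C_9 = 4862.
A + B = 4862 + 4862 = 9724.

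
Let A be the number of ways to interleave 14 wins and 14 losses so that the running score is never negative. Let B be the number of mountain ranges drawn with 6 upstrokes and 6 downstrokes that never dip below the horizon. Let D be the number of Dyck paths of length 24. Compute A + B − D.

2466560

Ballot sequences with n votes each where one side never trails are Dyck words, counted by C_n; here n = 14. So A = C_14 = 2674440.
Paths of 6 up- and 6 down-steps that never dip below the axis are Dyck paths; their count is C_6. So B = C_6 = 132.
Dyck paths of semilength n (length 2n) are counted by C_n; here n = 12. So D = C_12 = 208012.
A + B − D = 2674440 + 132 − 208012 = 2466560.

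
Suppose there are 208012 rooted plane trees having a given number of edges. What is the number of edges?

Rooted ordered trees with n edges are counted by C_n, and C_12 = 208012.

12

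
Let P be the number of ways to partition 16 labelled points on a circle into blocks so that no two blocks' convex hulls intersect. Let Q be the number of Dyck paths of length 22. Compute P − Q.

Non-crossing partitions of an n-element set are counted by C_n; here n = 16. So P = C_16 = 35357670.
A Dyck path with 11 up-steps and 11 down-steps has semilength 11, so there are C_11 of them. So Q = C_11 = 58786.
P − Q = 35357670 − 58786 = 35298884.

35298884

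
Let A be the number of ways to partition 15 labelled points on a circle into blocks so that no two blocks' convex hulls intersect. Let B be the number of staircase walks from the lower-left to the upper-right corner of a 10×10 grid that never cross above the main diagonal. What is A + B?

Non-crossing partitions of an n-element set are counted by C_n; here n = 15. So A = C_15 = 9694845.
Monotone paths in an n×n grid that stay weakly below the diagonal are counted by C_n; here n = 10. So B = C_10 = 16796.
A + B = 9694845 + 16796 = 9711641.

9711641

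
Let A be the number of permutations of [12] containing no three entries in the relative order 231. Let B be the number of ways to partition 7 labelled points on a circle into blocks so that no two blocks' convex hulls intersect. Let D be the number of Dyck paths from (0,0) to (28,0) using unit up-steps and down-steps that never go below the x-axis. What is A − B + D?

Permutations of [n] avoiding any single length-3 pattern are counted by C_n; here n = 12. So A = C_12 = 208012.
Non-crossing partitions of an n-element set are counted by C_n; here n = 7. So B = C_7 = 429.
Dyck paths of semilength n (length 2n) are counted by C_n; here n = 14. So D = C_14 = 2674440.
A − B + D = 208012 − 429 + 2674440 = 2882023.

2882023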